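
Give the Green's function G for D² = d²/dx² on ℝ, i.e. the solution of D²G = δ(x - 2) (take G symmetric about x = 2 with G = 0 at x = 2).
\frac{|x - 2|}{2}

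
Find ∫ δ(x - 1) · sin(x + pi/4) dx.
\sin{\left(\frac{\pi}{4} + 1 \right)}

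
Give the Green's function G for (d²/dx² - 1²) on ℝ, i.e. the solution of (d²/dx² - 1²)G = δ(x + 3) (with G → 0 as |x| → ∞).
-\frac{e^{-|x + 3|}}{2}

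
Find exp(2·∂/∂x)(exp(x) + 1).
e^{x + 2} + 1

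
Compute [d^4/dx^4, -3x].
-12\frac{d^{3}}{dx^{3}}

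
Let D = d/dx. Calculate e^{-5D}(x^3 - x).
x^{3} - 15 x^{2} + 74 x - 120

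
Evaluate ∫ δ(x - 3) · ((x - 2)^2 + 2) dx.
3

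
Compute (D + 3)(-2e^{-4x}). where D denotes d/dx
2 e^{- 4 x}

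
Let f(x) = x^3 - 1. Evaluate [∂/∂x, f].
3 x^{2}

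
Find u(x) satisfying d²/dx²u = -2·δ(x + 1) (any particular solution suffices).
-|x + 1|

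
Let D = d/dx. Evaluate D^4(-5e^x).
- 5 e^{x}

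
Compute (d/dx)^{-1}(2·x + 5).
x^{2} + 5 x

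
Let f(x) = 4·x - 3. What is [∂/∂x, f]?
4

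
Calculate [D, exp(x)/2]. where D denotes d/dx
\frac{e^{x}}{2}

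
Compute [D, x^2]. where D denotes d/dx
2 x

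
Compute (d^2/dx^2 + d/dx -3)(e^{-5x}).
17 e^{- 5 x}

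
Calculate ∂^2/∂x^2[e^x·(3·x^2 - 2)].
\left(3 x^{2} + 12 x + 4\right) e^{x}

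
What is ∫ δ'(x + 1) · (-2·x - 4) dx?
2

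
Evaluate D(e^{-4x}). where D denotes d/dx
- 4 e^{- 4 x}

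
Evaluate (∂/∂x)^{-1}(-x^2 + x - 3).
- \frac{x^{3}}{3} + \frac{x^{2}}{2} - 3 x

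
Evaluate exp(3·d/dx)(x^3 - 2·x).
x^{3} + 9 x^{2} + 25 x + 21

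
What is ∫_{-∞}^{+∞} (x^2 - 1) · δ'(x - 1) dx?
-2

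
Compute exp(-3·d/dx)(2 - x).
5 - x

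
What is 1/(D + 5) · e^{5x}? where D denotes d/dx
\frac{e^{5 x}}{10}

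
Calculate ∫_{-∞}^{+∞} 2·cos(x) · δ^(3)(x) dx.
0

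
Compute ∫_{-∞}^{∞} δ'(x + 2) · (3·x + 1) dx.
-3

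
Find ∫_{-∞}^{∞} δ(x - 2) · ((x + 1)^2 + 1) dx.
10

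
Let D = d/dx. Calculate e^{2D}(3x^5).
3 x^{5} + 30 x^{4} + 120 x^{3} + 240 x^{2} + 240 x + 96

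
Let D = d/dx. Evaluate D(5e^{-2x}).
- 10 e^{- 2 x}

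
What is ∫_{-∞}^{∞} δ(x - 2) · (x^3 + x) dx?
10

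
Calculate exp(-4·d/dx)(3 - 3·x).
15 - 3 x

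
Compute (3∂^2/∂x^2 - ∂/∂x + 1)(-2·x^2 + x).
- 2 x^{2} + 5 x - 13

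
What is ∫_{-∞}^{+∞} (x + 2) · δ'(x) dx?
-1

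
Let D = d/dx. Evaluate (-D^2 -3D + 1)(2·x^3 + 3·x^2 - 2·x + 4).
2 x^{3} - 15 x^{2} - 32 x + 4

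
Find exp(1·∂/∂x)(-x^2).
- x^{2} - 2 x - 1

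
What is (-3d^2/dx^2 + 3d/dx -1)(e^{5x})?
- 61 e^{5 x}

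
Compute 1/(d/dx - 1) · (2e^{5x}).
\frac{e^{5 x}}{2}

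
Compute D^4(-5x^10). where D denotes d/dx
- 25200 x^{6}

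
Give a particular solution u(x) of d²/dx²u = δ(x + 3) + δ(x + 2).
\frac{|x + 3|}{2} + \frac{|x + 2|}{2}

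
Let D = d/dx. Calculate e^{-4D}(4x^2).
4 x^{2} - 32 x + 64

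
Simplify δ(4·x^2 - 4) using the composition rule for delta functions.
\frac{\delta(x - 1) + \delta(x + 1)}{8}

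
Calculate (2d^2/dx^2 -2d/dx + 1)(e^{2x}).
5 e^{2 x}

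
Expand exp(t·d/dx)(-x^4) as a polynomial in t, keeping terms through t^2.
x^{2} \left(- 6 t^{2} - 4 t x - x^{2}\right)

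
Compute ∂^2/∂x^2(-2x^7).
- 84 x^{5}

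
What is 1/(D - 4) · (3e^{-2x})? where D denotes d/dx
- \frac{e^{- 2 x}}{2}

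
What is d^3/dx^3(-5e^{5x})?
- 625 e^{5 x}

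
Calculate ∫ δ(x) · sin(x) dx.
0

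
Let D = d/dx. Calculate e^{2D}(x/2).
\frac{x}{2} + 1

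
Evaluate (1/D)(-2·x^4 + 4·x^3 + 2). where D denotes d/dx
- \frac{2 x^{5}}{5} + x^{4} + 2 x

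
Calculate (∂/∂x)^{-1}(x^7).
\frac{x^{8}}{8}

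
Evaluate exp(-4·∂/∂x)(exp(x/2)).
e^{\frac{x}{2} - 2}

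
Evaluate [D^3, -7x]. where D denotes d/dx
-21D^{2}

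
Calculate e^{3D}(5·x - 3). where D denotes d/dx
5 x + 12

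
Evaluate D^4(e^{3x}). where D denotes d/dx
81 e^{3 x}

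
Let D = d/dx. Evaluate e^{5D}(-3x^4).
- 3 x^{4} - 60 x^{3} - 450 x^{2} - 1500 x - 1875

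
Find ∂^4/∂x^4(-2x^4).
-48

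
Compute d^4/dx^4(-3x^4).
-72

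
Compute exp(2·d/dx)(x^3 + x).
x^{3} + 6 x^{2} + 13 x + 10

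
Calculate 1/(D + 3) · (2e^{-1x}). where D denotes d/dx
e^{- x}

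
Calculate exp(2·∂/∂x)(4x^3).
4 x^{3} + 24 x^{2} + 48 x + 32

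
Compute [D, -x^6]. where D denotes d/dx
- 6 x^{5}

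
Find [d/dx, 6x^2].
12 x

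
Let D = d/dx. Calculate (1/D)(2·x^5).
\frac{x^{6}}{3}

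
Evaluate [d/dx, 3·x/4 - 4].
\frac{3}{4}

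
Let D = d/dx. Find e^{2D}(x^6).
x^{6} + 12 x^{5} + 60 x^{4} + 160 x^{3} + 240 x^{2} + 192 x + 64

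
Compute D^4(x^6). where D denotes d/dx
360 x^{2}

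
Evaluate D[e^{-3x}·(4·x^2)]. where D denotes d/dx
4 x \left(2 - 3 x\right) e^{- 3 x}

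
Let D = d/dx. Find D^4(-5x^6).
- 1800 x^{2}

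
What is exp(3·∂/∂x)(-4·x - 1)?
- 4 x - 13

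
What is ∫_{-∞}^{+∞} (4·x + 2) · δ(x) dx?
2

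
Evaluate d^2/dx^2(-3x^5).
- 60 x^{3}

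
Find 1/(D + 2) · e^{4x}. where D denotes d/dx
\frac{e^{4 x}}{6}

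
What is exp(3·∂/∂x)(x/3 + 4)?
\frac{x}{3} + 5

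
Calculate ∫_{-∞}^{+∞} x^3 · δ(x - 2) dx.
8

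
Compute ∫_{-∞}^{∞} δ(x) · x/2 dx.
0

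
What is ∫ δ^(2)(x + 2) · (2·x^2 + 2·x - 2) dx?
4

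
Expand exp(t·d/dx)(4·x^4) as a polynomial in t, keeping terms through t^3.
4 x \left(4 t^{3} + 6 t^{2} x + 4 t x^{2} + x^{3}\right)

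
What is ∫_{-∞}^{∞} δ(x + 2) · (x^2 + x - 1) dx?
1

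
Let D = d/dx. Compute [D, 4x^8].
32 x^{7}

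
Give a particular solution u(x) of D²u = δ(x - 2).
\frac{|x - 2|}{2}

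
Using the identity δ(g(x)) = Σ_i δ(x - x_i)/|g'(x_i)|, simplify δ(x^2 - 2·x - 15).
\frac{\delta(x - 5) + \delta(x + 3)}{8}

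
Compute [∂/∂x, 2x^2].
4 x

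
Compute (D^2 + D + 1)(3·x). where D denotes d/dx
3 x + 3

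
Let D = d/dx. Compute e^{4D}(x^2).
x^{2} + 8 x + 16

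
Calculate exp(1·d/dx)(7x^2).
7 x^{2} + 14 x + 7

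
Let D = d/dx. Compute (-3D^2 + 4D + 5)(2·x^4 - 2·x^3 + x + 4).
10 x^{4} + 22 x^{3} - 96 x^{2} + 41 x + 24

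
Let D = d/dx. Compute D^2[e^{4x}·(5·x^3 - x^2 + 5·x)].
\left(80 x^{3} + 104 x^{2} + 94 x + 38\right) e^{4 x}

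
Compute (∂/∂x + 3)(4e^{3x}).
24 e^{3 x}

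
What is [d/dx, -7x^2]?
- 14 x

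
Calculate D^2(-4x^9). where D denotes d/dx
- 288 x^{7}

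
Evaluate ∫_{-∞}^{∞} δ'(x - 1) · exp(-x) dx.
e^{-1}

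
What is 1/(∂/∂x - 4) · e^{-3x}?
- \frac{e^{- 3 x}}{7}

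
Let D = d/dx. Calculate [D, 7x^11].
77 x^{10}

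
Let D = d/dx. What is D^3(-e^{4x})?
- 64 e^{4 x}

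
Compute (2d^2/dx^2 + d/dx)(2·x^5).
10 x^{3} \left(x + 8\right)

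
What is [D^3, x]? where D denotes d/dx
3D^{2}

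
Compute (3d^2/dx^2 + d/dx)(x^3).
3 x \left(x + 6\right)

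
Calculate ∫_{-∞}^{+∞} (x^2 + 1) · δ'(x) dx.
0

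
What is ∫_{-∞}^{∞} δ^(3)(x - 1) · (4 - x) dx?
0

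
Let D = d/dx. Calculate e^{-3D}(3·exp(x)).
3 e^{x - 3}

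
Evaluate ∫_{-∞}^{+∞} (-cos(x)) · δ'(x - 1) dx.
- \sin{\left(1 \right)}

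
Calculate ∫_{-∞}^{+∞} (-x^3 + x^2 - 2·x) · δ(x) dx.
0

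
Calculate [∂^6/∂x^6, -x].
-6\frac{d^{5}}{dx^{5}}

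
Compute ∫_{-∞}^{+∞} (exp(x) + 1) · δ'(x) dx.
-1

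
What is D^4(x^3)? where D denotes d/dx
0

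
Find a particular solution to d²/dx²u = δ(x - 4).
\frac{|x - 4|}{2}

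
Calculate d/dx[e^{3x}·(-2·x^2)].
2 x \left(- 3 x - 2\right) e^{3 x}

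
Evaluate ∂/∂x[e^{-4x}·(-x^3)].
x^{2} \left(4 x - 3\right) e^{- 4 x}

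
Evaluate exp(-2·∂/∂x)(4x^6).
4 x^{6} - 48 x^{5} + 240 x^{4} - 640 x^{3} + 960 x^{2} - 768 x + 256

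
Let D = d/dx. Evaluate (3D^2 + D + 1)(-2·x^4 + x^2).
- 2 x^{4} - 8 x^{3} - 71 x^{2} + 2 x + 6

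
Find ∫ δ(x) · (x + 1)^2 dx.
1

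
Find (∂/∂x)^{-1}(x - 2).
\frac{x^{2}}{2} - 2 x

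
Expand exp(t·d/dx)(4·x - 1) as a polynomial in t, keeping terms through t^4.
4 t + 4 x - 1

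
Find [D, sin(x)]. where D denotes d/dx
\cos{\left(x \right)}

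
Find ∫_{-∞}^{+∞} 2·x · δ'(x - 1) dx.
-2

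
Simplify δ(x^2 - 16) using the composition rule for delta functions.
\frac{\delta(x - 4) + \delta(x + 4)}{8}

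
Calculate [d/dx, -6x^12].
- 72 x^{11}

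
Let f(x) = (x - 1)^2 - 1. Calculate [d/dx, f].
2 x - 2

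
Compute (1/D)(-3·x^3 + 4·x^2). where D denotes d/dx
- \frac{3 x^{4}}{4} + \frac{4 x^{3}}{3}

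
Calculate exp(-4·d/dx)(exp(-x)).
e^{4 - x}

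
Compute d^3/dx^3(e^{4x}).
64 e^{4 x}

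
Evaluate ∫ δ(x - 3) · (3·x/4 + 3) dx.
\frac{21}{4}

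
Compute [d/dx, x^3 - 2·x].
3 x^{2} - 2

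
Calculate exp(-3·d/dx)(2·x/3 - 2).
\frac{2 x}{3} - 4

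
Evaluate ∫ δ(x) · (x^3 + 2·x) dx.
0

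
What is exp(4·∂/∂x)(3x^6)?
3 x^{6} + 72 x^{5} + 720 x^{4} + 3840 x^{3} + 11520 x^{2} + 18432 x + 12288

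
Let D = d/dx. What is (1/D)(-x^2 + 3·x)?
- \frac{x^{3}}{3} + \frac{3 x^{2}}{2}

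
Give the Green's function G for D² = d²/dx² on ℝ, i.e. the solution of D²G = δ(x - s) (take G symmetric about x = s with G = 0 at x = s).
\frac{|x - s|}{2}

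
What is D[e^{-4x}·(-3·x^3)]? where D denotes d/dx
x^{2} \left(12 x - 9\right) e^{- 4 x}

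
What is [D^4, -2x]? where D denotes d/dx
-8D^{3}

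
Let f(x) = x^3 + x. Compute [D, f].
3 x^{2} + 1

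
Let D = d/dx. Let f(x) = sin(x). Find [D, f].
\cos{\left(x \right)}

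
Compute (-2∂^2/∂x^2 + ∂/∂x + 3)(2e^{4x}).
- 50 e^{4 x}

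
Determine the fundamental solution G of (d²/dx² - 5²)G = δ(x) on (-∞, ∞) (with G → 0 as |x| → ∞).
-\frac{e^{-5|x|}}{10}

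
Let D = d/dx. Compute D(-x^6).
- 6 x^{5}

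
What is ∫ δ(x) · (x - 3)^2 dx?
9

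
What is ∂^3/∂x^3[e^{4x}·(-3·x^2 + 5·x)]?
\left(- 192 x^{2} + 32 x + 168\right) e^{4 x}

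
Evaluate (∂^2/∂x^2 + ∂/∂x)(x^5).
5 x^{3} \left(x + 4\right)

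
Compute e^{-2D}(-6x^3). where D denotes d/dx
- 6 x^{3} + 36 x^{2} - 72 x + 48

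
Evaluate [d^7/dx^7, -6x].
-42\frac{d^{6}}{dx^{6}}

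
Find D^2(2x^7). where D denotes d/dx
84 x^{5}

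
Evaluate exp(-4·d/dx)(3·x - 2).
3 x - 14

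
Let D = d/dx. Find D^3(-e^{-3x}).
27 e^{- 3 x}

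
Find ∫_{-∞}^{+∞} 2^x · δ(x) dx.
1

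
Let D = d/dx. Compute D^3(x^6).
120 x^{3}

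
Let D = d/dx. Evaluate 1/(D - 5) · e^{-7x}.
- \frac{e^{- 7 x}}{12}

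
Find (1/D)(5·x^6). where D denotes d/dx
\frac{5 x^{7}}{7}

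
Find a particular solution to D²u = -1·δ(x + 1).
-\frac{|x + 1|}{2}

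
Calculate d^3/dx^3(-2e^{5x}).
- 250 e^{5 x}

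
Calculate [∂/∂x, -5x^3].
- 15 x^{2}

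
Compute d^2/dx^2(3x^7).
126 x^{5}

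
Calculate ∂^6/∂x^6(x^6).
720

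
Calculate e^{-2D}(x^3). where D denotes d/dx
x^{3} - 6 x^{2} + 12 x - 8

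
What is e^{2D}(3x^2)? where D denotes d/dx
3 x^{2} + 12 x + 12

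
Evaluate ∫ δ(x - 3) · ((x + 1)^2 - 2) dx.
14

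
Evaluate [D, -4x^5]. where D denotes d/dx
- 20 x^{4}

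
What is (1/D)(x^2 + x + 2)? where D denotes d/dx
\frac{x^{3}}{3} + \frac{x^{2}}{2} + 2 x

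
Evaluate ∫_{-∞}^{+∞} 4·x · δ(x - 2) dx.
8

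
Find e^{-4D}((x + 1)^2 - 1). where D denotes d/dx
x^{2} - 6 x + 8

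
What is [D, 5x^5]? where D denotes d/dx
25 x^{4}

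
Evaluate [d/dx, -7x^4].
- 28 x^{3}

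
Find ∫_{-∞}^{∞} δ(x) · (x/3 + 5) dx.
5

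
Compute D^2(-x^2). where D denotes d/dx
-2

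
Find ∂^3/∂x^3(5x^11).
4950 x^{8}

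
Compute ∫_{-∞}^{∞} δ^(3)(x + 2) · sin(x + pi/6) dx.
\sin{\left(\frac{\pi}{3} + 2 \right)}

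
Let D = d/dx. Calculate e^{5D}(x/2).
\frac{x}{2} + \frac{5}{2}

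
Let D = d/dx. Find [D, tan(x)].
\frac{1}{\cos^{2}{\left(x \right)}}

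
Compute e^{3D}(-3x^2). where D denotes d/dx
- 3 x^{2} - 18 x - 27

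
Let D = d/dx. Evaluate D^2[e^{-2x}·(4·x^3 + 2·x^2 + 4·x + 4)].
4 \left(4 x^{3} - 10 x^{2} + 6 x + 1\right) e^{- 2 x}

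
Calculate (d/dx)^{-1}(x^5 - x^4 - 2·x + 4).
\frac{x^{6}}{6} - \frac{x^{5}}{5} - x^{2} + 4 x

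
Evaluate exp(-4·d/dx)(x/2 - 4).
\frac{x}{2} - 6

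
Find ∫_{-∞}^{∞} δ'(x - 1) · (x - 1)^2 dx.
0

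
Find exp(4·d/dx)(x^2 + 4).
x^{2} + 8 x + 20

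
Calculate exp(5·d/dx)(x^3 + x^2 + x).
x^{3} + 16 x^{2} + 86 x + 155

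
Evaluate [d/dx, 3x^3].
9 x^{2}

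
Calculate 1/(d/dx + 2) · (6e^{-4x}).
- 3 e^{- 4 x}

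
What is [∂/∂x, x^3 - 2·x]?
3 x^{2} - 2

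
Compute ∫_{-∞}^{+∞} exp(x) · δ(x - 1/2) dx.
e^{\frac{1}{2}}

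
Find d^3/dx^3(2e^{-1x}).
- 2 e^{- x}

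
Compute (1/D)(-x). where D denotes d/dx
- \frac{x^{2}}{2}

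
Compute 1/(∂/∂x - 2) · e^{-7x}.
- \frac{e^{- 7 x}}{9}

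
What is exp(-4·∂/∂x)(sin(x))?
\sin{\left(x - 4 \right)}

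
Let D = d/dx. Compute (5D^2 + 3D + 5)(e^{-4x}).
73 e^{- 4 x}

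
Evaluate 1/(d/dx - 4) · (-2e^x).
\frac{2 e^{x}}{3}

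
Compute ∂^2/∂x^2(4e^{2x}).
16 e^{2 x}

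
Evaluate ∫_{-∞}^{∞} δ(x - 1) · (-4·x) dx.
-4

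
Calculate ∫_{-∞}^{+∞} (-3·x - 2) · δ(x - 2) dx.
-8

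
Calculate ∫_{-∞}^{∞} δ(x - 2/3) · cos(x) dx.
\cos{\left(\frac{2}{3} \right)}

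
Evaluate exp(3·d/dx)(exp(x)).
e^{x + 3}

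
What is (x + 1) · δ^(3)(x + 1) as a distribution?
-3\delta^{(2)}(x + 1)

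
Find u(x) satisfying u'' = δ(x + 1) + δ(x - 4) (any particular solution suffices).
\frac{|x + 1|}{2} + \frac{|x - 4|}{2}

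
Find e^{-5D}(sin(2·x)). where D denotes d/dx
\sin{\left(2 x - 10 \right)}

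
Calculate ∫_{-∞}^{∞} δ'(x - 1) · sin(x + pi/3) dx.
- \cos{\left(1 + \frac{\pi}{3} \right)}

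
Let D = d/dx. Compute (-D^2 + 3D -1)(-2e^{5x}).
22 e^{5 x}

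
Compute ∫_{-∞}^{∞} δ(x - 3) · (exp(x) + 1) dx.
1 + e^{3}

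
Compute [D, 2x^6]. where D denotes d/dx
12 x^{5}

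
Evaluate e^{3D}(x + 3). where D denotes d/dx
x + 6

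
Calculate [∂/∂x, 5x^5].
25 x^{4}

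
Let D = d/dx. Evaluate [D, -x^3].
- 3 x^{2}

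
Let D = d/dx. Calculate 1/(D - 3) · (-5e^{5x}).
- \frac{5 e^{5 x}}{2}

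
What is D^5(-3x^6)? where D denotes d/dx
- 2160 x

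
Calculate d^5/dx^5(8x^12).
760320 x^{7}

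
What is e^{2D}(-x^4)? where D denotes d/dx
- x^{4} - 8 x^{3} - 24 x^{2} - 32 x - 16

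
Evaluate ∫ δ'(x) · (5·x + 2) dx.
-5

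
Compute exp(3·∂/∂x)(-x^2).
- x^{2} - 6 x - 9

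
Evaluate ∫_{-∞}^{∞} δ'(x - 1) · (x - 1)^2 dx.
0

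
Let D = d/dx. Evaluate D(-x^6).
- 6 x^{5}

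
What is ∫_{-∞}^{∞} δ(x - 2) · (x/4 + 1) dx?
\frac{3}{2}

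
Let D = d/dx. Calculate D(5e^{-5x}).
- 25 e^{- 5 x}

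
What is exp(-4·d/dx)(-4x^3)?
- 4 x^{3} + 48 x^{2} - 192 x + 256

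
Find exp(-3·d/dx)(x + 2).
x - 1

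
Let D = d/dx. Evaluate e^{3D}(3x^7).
3 x^{7} + 63 x^{6} + 567 x^{5} + 2835 x^{4} + 8505 x^{3} + 15309 x^{2} + 15309 x + 6561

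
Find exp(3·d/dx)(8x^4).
8 x^{4} + 96 x^{3} + 432 x^{2} + 864 x + 648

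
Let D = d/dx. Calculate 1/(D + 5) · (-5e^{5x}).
- \frac{e^{5 x}}{2}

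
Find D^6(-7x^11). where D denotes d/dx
- 2328480 x^{5}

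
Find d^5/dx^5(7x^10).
211680 x^{5}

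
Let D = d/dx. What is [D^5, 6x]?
30D^{4}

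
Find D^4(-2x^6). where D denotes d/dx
- 720 x^{2}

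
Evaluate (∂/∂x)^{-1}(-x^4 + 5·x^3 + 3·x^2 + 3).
- \frac{x^{5}}{5} + \frac{5 x^{4}}{4} + x^{3} + 3 x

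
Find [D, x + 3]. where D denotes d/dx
1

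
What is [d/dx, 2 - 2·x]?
-2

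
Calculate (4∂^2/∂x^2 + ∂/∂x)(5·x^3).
15 x \left(x + 8\right)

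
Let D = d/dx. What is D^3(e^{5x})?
125 e^{5 x}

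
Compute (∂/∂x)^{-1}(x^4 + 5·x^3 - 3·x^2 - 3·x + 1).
\frac{x^{5}}{5} + \frac{5 x^{4}}{4} - x^{3} - \frac{3 x^{2}}{2} + x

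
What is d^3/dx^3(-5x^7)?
- 1050 x^{4}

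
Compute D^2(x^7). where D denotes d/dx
42 x^{5}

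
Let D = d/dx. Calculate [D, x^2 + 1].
2 x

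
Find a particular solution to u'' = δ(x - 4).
\frac{|x - 4|}{2}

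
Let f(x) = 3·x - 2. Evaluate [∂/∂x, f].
3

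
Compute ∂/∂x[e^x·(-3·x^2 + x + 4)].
\left(- 3 x^{2} - 5 x + 5\right) e^{x}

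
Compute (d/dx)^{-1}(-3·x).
- \frac{3 x^{2}}{2}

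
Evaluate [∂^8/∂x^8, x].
8\frac{d^{7}}{dx^{7}}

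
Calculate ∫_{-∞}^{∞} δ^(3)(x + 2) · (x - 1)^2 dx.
0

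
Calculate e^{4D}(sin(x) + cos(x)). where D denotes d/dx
\sqrt{2} \sin{\left(x + \frac{\pi}{4} + 4 \right)}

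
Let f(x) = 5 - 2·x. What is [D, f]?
-2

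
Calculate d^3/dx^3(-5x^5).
- 300 x^{2}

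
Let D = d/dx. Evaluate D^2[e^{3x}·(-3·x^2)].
\left(- 27 x^{2} - 36 x - 6\right) e^{3 x}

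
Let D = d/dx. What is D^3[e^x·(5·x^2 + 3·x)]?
\left(5 x^{2} + 33 x + 39\right) e^{x}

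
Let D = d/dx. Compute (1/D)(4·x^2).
\frac{4 x^{3}}{3}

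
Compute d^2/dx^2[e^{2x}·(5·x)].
20 \left(x + 1\right) e^{2 x}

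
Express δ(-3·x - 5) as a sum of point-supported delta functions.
\frac{\delta(x + 5/3)}{3}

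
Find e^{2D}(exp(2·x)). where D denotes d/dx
e^{2 x + 4}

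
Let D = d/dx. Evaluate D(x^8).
8 x^{7}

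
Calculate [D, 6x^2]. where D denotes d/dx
12 x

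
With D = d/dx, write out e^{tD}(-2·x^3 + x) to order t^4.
- 2 t^{3} - 6 t^{2} x - t \left(6 x^{2} - 1\right) - 2 x^{3} + x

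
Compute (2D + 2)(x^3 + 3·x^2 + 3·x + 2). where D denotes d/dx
2 x^{3} + 12 x^{2} + 18 x + 10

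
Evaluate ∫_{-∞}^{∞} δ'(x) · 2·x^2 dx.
0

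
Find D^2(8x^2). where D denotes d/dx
16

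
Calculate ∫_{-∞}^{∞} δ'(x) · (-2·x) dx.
2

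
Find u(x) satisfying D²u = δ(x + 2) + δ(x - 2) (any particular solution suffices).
\frac{|x + 2|}{2} + \frac{|x - 2|}{2}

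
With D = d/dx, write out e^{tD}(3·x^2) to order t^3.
3 t^{2} + 6 t x + 3 x^{2}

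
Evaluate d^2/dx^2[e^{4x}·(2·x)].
\left(32 x + 16\right) e^{4 x}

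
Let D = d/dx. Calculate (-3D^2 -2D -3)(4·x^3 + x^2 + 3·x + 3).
- 12 x^{3} - 27 x^{2} - 85 x - 21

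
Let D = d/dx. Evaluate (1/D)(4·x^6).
\frac{4 x^{7}}{7}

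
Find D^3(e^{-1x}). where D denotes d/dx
- e^{- x}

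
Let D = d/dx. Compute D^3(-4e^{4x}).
- 256 e^{4 x}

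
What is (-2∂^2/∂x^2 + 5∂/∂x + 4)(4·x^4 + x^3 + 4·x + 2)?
16 x^{4} + 84 x^{3} - 81 x^{2} + 4 x + 28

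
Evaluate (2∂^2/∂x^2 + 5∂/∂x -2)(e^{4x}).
50 e^{4 x}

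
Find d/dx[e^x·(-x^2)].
x \left(- x - 2\right) e^{x}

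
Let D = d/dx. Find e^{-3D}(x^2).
x^{2} - 6 x + 9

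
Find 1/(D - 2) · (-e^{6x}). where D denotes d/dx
- \frac{e^{6 x}}{4}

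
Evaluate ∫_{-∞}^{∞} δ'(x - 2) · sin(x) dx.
- \cos{\left(2 \right)}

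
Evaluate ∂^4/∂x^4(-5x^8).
- 8400 x^{4}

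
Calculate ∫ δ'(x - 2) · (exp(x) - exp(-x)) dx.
- 2 \cosh{\left(2 \right)}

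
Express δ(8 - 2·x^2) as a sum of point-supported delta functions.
\frac{\delta(x - 2) + \delta(x + 2)}{8}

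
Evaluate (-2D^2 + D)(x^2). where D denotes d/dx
2 x - 4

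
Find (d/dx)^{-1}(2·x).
x^{2}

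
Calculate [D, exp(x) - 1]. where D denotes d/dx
e^{x}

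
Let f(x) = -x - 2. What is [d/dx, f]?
-1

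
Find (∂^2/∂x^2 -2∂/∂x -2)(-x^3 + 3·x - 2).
2 x^{3} + 6 x^{2} - 12 x - 2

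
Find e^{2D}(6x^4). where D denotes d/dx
6 x^{4} + 48 x^{3} + 144 x^{2} + 192 x + 96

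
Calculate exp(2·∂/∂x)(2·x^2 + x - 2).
2 x^{2} + 9 x + 8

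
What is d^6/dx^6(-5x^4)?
0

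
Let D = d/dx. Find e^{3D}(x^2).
x^{2} + 6 x + 9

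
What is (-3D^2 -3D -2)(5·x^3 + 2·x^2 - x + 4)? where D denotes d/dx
- 10 x^{3} - 49 x^{2} - 100 x - 17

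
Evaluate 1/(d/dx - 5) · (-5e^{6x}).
- 5 e^{6 x}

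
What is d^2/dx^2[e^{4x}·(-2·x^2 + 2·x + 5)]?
\left(92 - 32 x^{2}\right) e^{4 x}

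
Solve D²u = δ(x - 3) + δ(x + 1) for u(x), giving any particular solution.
\frac{|x - 3|}{2} + \frac{|x + 1|}{2}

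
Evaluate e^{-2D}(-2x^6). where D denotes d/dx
- 2 x^{6} + 24 x^{5} - 120 x^{4} + 320 x^{3} - 480 x^{2} + 384 x - 128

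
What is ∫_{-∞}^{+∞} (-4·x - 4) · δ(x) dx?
-4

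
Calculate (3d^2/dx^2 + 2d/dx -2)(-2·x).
4 x - 4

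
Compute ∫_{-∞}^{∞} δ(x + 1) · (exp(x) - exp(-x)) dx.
- 2 \sinh{\left(1 \right)}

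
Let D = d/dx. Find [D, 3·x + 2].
3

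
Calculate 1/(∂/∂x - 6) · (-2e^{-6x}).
\frac{e^{- 6 x}}{6}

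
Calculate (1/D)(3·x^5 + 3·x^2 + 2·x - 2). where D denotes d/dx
\frac{x^{6}}{2} + x^{3} + x^{2} - 2 x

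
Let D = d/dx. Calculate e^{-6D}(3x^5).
3 x^{5} - 90 x^{4} + 1080 x^{3} - 6480 x^{2} + 19440 x - 23328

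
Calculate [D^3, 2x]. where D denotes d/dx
6D^{2}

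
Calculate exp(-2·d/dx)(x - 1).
x - 3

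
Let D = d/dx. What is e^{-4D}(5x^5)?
5 x^{5} - 100 x^{4} + 800 x^{3} - 3200 x^{2} + 6400 x - 5120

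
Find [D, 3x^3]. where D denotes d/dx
9 x^{2}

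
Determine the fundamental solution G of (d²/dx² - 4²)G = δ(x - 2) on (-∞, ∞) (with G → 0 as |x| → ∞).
-\frac{e^{-4|x - 2|}}{8}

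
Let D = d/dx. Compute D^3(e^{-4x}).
- 64 e^{- 4 x}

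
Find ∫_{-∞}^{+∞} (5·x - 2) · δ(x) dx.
-2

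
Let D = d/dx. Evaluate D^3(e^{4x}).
64 e^{4 x}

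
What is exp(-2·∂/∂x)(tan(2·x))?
\tan{\left(2 x - 4 \right)}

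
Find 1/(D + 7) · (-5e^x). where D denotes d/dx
- \frac{5 e^{x}}{8}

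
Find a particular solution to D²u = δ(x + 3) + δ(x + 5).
\frac{|x + 3|}{2} + \frac{|x + 5|}{2}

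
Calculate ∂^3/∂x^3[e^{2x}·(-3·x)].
\left(- 24 x - 36\right) e^{2 x}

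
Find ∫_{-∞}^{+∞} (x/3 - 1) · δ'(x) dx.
- \frac{1}{3}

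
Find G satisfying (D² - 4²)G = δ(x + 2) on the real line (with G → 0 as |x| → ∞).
-\frac{e^{-4|x + 2|}}{8}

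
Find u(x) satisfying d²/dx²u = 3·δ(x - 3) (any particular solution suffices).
\frac{3|x - 3|}{2}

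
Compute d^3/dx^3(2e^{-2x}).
- 16 e^{- 2 x}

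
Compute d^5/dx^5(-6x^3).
0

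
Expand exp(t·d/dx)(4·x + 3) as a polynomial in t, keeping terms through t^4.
4 t + 4 x + 3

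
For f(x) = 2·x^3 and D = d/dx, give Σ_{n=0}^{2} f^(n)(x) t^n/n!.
2 x \left(3 t^{2} + 3 t x + x^{2}\right)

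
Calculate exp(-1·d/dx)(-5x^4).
- 5 x^{4} + 20 x^{3} - 30 x^{2} + 20 x - 5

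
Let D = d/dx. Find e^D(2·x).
2 x + 2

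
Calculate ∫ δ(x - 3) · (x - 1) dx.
2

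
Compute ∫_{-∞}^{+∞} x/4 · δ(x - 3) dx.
\frac{3}{4}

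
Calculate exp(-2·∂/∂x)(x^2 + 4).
x^{2} - 4 x + 8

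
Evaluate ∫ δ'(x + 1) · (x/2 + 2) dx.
- \frac{1}{2}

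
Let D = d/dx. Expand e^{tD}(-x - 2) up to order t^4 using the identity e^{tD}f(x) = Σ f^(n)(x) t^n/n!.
- t - x - 2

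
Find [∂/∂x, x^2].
2 x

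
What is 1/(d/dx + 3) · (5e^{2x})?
e^{2 x}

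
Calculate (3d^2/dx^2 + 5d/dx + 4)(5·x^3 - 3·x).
20 x^{3} + 75 x^{2} + 78 x - 15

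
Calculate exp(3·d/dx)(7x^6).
7 x^{6} + 126 x^{5} + 945 x^{4} + 3780 x^{3} + 8505 x^{2} + 10206 x + 5103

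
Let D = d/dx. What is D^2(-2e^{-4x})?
- 32 e^{- 4 x}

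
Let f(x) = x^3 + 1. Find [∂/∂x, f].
3 x^{2}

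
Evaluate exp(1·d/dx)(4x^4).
4 x^{4} + 16 x^{3} + 24 x^{2} + 16 x + 4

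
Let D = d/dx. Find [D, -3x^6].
- 18 x^{5}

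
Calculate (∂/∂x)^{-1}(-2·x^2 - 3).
- \frac{2 x^{3}}{3} - 3 x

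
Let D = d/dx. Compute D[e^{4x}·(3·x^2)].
6 x \left(2 x + 1\right) e^{4 x}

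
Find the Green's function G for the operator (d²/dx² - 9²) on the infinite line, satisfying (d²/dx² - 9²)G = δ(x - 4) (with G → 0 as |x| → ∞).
-\frac{e^{-9|x - 4|}}{18}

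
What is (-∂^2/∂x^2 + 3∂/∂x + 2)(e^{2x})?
4 e^{2 x}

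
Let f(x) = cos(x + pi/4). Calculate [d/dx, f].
- \sin{\left(x + \frac{\pi}{4} \right)}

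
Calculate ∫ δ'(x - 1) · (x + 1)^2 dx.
-4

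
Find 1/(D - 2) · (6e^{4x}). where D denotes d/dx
3 e^{4 x}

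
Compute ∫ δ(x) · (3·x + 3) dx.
3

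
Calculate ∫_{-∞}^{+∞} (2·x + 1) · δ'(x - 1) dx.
-2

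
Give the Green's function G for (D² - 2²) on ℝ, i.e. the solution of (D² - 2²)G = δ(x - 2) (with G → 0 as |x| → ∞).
-\frac{e^{-2|x - 2|}}{4}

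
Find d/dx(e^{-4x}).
- 4 e^{- 4 x}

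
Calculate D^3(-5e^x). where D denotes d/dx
- 5 e^{x}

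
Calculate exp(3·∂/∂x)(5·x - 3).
5 x + 12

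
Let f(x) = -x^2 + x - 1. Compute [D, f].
1 - 2 x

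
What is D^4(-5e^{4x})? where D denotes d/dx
- 1280 e^{4 x}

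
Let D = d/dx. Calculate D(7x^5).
35 x^{4}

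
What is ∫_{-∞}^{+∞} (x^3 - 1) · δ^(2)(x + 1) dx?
-6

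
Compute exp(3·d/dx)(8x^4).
8 x^{4} + 96 x^{3} + 432 x^{2} + 864 x + 648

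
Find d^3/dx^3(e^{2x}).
8 e^{2 x}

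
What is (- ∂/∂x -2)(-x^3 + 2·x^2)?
x \left(2 x^{2} - x - 4\right)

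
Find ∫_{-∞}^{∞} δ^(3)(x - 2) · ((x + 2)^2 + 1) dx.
0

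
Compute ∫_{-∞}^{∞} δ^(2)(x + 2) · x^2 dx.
2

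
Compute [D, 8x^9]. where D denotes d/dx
72 x^{8}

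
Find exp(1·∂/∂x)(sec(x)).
\sec{\left(x + 1 \right)}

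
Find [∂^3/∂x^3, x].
3\frac{d^{2}}{dx^{2}}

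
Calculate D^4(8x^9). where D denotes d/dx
24192 x^{5}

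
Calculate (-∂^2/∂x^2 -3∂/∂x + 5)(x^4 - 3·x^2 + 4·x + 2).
5 x^{4} - 12 x^{3} - 27 x^{2} + 38 x + 4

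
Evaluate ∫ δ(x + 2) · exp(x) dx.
e^{-2}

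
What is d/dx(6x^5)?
30 x^{4}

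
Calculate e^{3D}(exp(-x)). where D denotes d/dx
e^{- x - 3}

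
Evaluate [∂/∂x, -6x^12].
- 72 x^{11}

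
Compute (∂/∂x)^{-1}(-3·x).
- \frac{3 x^{2}}{2}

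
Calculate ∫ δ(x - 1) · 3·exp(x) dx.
3 e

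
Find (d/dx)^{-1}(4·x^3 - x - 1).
x^{4} - \frac{x^{2}}{2} - x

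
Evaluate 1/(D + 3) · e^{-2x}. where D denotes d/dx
e^{- 2 x}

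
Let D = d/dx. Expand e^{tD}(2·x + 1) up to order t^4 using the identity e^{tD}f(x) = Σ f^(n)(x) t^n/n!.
2 t + 2 x + 1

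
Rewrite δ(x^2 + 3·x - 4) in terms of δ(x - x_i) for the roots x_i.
\frac{\delta(x + 4) + \delta(x - 1)}{5}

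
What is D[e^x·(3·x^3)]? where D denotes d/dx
3 x^{2} \left(x + 3\right) e^{x}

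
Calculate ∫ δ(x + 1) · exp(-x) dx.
e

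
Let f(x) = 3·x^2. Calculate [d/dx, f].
6 x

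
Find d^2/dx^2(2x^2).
4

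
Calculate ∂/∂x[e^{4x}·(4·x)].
\left(16 x + 4\right) e^{4 x}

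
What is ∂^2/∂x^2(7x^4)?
84 x^{2}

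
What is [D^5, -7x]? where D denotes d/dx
-35D^{4}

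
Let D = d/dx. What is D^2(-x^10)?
- 90 x^{8}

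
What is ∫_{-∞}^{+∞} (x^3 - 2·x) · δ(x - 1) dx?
-1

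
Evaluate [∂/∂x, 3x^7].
21 x^{6}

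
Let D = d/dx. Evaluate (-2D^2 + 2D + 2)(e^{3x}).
- 10 e^{3 x}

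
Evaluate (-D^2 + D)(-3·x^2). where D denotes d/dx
6 - 6 x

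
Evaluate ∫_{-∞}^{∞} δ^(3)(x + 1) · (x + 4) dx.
0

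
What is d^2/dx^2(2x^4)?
24 x^{2}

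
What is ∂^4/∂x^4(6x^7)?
5040 x^{3}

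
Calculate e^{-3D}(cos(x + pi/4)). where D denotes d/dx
\cos{\left(x - 3 + \frac{\pi}{4} \right)}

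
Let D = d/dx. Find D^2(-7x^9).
- 504 x^{7}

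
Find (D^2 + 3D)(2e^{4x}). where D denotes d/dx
56 e^{4 x}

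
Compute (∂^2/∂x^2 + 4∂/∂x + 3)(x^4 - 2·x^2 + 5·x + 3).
3 x^{4} + 16 x^{3} + 6 x^{2} - x + 25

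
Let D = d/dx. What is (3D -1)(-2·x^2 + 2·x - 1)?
2 x^{2} - 14 x + 7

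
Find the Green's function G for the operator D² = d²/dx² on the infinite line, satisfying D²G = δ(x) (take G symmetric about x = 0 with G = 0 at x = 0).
\frac{|x|}{2}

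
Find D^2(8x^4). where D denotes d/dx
96 x^{2}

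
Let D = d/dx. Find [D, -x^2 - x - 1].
- 2 x - 1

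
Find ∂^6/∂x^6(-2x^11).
- 665280 x^{5}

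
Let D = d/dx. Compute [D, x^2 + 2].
2 x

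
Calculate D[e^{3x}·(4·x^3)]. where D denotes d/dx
12 x^{2} \left(x + 1\right) e^{3 x}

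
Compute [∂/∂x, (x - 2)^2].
2 x - 4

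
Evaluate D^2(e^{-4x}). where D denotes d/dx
16 e^{- 4 x}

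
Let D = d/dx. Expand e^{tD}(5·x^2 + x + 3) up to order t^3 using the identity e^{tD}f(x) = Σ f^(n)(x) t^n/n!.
5 t^{2} + t \left(10 x + 1\right) + 5 x^{2} + x + 3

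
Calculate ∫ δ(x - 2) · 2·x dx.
4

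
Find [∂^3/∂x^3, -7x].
-21\frac{d^{2}}{dx^{2}}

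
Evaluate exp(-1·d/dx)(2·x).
2 x - 2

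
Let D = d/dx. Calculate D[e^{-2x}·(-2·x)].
2 \left(2 x - 1\right) e^{- 2 x}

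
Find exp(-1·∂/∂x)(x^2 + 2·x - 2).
x^{2} - 3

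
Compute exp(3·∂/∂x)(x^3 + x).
x^{3} + 9 x^{2} + 28 x + 30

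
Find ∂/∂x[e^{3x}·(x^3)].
3 x^{2} \left(x + 1\right) e^{3 x}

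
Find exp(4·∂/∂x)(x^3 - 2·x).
x^{3} + 12 x^{2} + 46 x + 56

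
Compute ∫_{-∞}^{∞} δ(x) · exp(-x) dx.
1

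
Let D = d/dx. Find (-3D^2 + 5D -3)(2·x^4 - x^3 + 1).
- 6 x^{4} + 43 x^{3} - 87 x^{2} + 18 x - 3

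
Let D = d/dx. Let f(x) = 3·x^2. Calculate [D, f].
6 x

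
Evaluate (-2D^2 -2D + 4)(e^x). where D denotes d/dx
0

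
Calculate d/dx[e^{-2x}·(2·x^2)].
4 x \left(1 - x\right) e^{- 2 x}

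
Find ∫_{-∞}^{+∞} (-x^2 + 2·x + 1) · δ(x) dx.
1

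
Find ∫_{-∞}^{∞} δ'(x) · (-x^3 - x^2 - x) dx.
1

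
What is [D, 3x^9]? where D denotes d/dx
27 x^{8}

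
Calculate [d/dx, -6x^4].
- 24 x^{3}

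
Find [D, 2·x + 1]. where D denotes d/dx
2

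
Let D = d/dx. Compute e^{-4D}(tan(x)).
\tan{\left(x - 4 \right)}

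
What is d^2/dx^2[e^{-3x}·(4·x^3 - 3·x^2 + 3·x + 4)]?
3 \left(12 x^{3} - 33 x^{2} + 29 x + 4\right) e^{- 3 x}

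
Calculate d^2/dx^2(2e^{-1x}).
2 e^{- x}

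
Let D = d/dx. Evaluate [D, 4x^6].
24 x^{5}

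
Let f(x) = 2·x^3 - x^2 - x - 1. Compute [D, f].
6 x^{2} - 2 x - 1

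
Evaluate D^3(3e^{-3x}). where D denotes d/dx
- 81 e^{- 3 x}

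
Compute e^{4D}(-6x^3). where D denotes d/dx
- 6 x^{3} - 72 x^{2} - 288 x - 384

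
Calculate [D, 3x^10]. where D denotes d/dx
30 x^{9}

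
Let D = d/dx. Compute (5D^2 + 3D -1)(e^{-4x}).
67 e^{- 4 x}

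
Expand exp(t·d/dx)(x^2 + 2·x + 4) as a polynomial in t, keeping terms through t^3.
t^{2} + 2 t \left(x + 1\right) + x^{2} + 2 x + 4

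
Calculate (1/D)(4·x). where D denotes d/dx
2 x^{2}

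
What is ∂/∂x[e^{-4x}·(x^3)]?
x^{2} \left(3 - 4 x\right) e^{- 4 x}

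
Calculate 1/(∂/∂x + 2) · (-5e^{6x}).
- \frac{5 e^{6 x}}{8}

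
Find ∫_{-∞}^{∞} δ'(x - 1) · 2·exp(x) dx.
- 2 e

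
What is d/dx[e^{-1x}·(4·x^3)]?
4 x^{2} \left(3 - x\right) e^{- x}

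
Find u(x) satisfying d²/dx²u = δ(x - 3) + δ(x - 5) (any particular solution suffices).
\frac{|x - 3|}{2} + \frac{|x - 5|}{2}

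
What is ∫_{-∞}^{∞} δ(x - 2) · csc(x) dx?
\csc{\left(2 \right)}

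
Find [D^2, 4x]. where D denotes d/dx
8D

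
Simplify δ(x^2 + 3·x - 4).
\frac{\delta(x + 4) + \delta(x - 1)}{5}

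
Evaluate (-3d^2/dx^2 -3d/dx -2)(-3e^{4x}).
186 e^{4 x}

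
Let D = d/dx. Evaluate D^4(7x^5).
840 x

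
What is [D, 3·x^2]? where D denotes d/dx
6 x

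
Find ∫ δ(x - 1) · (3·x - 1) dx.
2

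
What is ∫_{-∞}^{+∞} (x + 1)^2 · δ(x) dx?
1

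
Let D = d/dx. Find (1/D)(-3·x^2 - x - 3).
- x^{3} - \frac{x^{2}}{2} - 3 x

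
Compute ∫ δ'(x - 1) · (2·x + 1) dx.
-2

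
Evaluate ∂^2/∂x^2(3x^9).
216 x^{7}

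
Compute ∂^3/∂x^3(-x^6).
- 120 x^{3}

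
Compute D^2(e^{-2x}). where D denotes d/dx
4 e^{- 2 x}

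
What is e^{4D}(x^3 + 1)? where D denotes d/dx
x^{3} + 12 x^{2} + 48 x + 65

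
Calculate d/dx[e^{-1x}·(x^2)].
x \left(2 - x\right) e^{- x}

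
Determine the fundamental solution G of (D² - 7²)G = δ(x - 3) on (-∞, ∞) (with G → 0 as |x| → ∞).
-\frac{e^{-7|x - 3|}}{14}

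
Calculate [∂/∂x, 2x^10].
20 x^{9}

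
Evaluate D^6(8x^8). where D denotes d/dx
161280 x^{2}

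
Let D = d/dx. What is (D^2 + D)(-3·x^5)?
15 x^{3} \left(- x - 4\right)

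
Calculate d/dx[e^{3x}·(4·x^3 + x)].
\left(12 x^{3} + 12 x^{2} + 3 x + 1\right) e^{3 x}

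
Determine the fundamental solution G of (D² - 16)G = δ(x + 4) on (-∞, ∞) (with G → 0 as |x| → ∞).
-\frac{e^{-4|x + 4|}}{8}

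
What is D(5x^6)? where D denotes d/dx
30 x^{5}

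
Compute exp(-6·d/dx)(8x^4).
8 x^{4} - 192 x^{3} + 1728 x^{2} - 6912 x + 10368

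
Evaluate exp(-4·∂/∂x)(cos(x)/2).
\frac{\cos{\left(x - 4 \right)}}{2}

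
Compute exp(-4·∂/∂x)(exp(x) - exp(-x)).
- e^{4 - x} + e^{x - 4}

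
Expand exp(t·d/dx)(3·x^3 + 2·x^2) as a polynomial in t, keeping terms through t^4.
3 t^{3} + t^{2} \left(9 x + 2\right) + t x \left(9 x + 4\right) + 3 x^{3} + 2 x^{2}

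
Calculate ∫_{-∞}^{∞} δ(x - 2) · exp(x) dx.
e^{2}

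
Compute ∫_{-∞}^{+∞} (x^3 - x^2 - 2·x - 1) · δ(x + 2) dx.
-9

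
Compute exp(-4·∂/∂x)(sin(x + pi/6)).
\sin{\left(x - 4 + \frac{\pi}{6} \right)}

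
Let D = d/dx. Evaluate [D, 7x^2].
14 x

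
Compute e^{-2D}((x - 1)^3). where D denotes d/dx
x^{3} - 9 x^{2} + 27 x - 27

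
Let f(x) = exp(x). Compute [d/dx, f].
e^{x}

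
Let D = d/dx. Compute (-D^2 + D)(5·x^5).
25 x^{3} \left(x - 4\right)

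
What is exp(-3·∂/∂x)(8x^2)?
8 x^{2} - 48 x + 72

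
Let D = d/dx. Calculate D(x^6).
6 x^{5}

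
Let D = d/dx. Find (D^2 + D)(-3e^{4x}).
- 60 e^{4 x}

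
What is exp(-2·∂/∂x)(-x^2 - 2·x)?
x \left(2 - x\right)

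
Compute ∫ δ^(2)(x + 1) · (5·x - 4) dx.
0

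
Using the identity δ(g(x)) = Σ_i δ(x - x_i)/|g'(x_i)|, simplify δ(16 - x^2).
\frac{\delta(x - 4) + \delta(x + 4)}{8}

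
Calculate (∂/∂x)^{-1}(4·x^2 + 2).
\frac{4 x^{3}}{3} + 2 x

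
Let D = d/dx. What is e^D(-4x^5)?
- 4 x^{5} - 20 x^{4} - 40 x^{3} - 40 x^{2} - 20 x - 4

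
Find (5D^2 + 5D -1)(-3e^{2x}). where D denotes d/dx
- 87 e^{2 x}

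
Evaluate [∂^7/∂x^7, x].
7\frac{d^{6}}{dx^{6}}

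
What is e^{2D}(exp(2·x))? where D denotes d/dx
e^{2 x + 4}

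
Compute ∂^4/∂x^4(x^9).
3024 x^{5}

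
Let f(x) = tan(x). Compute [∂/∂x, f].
\frac{1}{\cos^{2}{\left(x \right)}}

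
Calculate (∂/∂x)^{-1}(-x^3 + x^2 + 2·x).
- \frac{x^{4}}{4} + \frac{x^{3}}{3} + x^{2}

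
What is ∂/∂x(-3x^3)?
- 9 x^{2}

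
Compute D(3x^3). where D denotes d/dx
9 x^{2}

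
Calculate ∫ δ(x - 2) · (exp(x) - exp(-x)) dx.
2 \sinh{\left(2 \right)}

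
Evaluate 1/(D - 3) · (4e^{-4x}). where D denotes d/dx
- \frac{4 e^{- 4 x}}{7}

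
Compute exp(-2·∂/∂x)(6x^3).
6 x^{3} - 36 x^{2} + 72 x - 48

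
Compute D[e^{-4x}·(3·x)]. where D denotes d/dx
3 \left(1 - 4 x\right) e^{- 4 x}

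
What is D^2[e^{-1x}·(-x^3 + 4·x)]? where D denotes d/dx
\left(- x^{3} + 6 x^{2} - 2 x - 8\right) e^{- x}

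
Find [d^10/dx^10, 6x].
60\frac{d^{9}}{dx^{9}}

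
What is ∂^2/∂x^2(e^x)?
e^{x}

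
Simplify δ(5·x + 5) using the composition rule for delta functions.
\frac{\delta(x + 1)}{5}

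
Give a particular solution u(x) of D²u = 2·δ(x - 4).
|x - 4|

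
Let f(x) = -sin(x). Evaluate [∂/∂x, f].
- \cos{\left(x \right)}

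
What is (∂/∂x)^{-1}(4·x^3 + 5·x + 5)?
x^{4} + \frac{5 x^{2}}{2} + 5 x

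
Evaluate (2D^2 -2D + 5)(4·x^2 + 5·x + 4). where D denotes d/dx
20 x^{2} + 9 x + 26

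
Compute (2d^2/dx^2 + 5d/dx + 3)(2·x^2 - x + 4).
6 x^{2} + 17 x + 15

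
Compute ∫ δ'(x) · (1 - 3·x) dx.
3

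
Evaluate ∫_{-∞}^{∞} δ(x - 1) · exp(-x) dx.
e^{-1}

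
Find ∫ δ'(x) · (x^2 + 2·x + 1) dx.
-2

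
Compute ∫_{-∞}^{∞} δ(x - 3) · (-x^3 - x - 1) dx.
-31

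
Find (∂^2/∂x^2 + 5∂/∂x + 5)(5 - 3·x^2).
- 15 x^{2} - 30 x + 19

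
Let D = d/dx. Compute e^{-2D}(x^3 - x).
x^{3} - 6 x^{2} + 11 x - 6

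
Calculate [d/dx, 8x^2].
16 x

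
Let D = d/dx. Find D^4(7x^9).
21168 x^{5}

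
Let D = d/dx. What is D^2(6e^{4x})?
96 e^{4 x}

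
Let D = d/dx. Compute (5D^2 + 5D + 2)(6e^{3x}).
372 e^{3 x}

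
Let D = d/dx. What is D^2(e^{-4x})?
16 e^{- 4 x}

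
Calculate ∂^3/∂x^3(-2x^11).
- 1980 x^{8}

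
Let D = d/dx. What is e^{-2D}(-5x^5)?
- 5 x^{5} + 50 x^{4} - 200 x^{3} + 400 x^{2} - 400 x + 160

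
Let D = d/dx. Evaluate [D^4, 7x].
28D^{3}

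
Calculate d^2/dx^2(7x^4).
84 x^{2}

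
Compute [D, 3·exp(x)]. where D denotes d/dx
3 e^{x}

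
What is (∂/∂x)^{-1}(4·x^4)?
\frac{4 x^{5}}{5}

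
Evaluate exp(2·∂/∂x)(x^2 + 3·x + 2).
x^{2} + 7 x + 12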